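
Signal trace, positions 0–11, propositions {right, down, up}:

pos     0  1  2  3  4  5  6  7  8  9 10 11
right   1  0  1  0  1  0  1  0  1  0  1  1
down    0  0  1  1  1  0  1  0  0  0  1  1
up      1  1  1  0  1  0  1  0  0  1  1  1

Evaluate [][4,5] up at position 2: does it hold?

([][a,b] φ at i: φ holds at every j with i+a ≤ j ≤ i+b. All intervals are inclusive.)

Check up at every j in [6,7]:
  j=6: true
  j=7: false
Fails at j=7 → formula fails.

False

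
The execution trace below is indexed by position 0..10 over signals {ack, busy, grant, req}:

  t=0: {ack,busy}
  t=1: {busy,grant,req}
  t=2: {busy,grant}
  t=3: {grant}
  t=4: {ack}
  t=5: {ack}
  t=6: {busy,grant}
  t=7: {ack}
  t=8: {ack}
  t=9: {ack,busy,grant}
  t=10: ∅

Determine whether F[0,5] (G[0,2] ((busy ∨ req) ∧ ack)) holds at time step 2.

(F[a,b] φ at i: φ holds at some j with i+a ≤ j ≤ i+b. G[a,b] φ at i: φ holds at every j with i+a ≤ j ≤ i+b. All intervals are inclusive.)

Does not hold

Check G[0,2] ((busy ∨ req) ∧ ack) at each j in [2,7]:
  j=2: fails at 2
  j=3: fails at 3
  j=4: fails at 4
  j=5: fails at 5
  j=6: fails at 6
  j=7: fails at 7
No position in the window satisfies it → formula fails.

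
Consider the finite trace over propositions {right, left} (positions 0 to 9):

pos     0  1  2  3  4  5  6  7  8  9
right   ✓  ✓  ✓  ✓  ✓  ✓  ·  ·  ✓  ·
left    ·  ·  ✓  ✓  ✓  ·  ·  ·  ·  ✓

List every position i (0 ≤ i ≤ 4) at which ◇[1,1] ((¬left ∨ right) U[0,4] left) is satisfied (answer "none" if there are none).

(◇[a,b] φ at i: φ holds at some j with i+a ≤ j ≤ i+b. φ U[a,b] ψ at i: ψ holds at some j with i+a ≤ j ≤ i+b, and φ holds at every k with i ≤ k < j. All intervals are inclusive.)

0, 1, 2, 3, 4

Evaluate at each i in [0,4]:
  i=0: ✓ (witness j=1)
  i=1: ✓ (witness j=2)
  i=2: ✓ (witness j=3)
  i=3: ✓ (witness j=4)
  i=4: ✓ (witness j=5)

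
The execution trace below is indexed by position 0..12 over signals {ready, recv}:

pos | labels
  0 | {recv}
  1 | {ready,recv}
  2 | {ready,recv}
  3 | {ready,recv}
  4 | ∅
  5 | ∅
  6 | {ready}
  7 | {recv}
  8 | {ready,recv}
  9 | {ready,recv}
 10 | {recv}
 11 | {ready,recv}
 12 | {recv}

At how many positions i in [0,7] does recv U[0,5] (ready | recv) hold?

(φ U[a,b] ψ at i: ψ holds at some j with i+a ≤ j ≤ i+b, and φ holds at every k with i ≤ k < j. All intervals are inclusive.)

6

Evaluate at each i in [0,7]:
  i=0: ✓ (rhs at j=0)
  i=1: ✓ (rhs at j=1)
  i=2: ✓ (rhs at j=2)
  i=3: ✓ (rhs at j=3)
  i=4: ✗ (lhs fails at k=4 before rhs at j=6)
  i=5: ✗ (lhs fails at k=5 before rhs at j=6)
  i=6: ✓ (rhs at j=6)
  i=7: ✓ (rhs at j=7)
Positions where it holds: {0, 1, 2, 3, 6, 7} → 6.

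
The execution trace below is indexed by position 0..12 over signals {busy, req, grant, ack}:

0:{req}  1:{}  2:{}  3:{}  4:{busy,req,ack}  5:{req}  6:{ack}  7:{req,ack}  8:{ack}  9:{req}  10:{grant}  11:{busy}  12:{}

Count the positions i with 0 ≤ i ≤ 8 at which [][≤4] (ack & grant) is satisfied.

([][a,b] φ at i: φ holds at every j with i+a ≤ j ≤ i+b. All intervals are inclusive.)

0

Evaluate at each i in [0,8]:
  i=0: ✗ (fails at j=0)
  i=1: ✗ (fails at j=1)
  i=2: ✗ (fails at j=2)
  i=3: ✗ (fails at j=3)
  i=4: ✗ (fails at j=4)
  i=5: ✗ (fails at j=5)
  i=6: ✗ (fails at j=6)
  i=7: ✗ (fails at j=7)
  i=8: ✗ (fails at j=8)
Positions where it holds: {} → 0.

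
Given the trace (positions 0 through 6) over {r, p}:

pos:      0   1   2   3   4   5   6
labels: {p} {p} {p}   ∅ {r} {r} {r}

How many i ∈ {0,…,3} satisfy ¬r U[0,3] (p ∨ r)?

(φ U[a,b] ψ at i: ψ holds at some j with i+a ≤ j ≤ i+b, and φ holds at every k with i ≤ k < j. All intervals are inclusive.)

Evaluate at each i in [0,3]:
  i=0: ✓ (rhs at j=0)
  i=1: ✓ (rhs at j=1)
  i=2: ✓ (rhs at j=2)
  i=3: ✓ (rhs at j=4; lhs holds on [3,3])
Positions where it holds: {0, 1, 2, 3} → 4.

4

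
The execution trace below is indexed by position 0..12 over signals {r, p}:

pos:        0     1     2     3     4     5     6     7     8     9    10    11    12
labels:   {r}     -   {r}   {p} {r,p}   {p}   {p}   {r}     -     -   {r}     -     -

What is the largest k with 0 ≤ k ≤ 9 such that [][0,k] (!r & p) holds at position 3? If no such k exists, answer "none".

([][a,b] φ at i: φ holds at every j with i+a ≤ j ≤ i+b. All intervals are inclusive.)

(!r & p) must hold from j=3 onward; find where it first fails.
  j=3: holds
  j=4: fails
Holds on [3,3], so largest k = 0.

0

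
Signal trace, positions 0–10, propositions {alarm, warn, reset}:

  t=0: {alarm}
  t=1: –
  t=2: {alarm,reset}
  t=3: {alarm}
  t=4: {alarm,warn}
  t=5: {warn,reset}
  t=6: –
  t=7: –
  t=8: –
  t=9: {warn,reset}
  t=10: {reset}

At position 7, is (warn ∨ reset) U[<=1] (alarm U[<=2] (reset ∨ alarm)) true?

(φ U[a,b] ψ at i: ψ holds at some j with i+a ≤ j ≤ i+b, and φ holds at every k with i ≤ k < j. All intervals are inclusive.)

Need some j in [7,8] with (alarm U[<=2] (reset ∨ alarm)), and (warn ∨ reset) at every k in [7,j-1].
  j=7: (alarm U[<=2] (reset ∨ alarm)) — fails.
  j=8: (alarm U[<=2] (reset ∨ alarm)) — fails.
No j in the window works → until fails.

No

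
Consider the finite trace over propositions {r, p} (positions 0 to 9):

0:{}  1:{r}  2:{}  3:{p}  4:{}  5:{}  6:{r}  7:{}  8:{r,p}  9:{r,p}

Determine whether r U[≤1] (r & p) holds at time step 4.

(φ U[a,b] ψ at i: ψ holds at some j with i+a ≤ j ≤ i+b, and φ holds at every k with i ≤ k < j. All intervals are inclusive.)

Need some j in [4,5] with (r & p), and r at every k in [4,j-1].
  j=4: (r & p) false.
  j=5: (r & p) false.
No j in the window works → until fails.

No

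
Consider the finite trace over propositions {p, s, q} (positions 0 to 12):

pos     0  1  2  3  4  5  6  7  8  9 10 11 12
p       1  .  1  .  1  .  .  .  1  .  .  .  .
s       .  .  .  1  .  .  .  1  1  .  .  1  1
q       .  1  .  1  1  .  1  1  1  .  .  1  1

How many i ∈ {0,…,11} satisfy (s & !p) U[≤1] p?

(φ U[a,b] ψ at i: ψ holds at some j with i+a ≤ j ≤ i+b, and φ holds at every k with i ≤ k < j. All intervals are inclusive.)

Evaluate at each i in [0,11]:
  i=0: ✓ (rhs at j=0)
  i=1: ✗ (lhs fails at k=1 before rhs at j=2)
  i=2: ✓ (rhs at j=2)
  i=3: ✓ (rhs at j=4; lhs holds on [3,3])
  i=4: ✓ (rhs at j=4)
  i=5: ✗ (no rhs in [5,6])
  i=6: ✗ (no rhs in [6,7])
  i=7: ✓ (rhs at j=8; lhs holds on [7,7])
  i=8: ✓ (rhs at j=8)
  i=9: ✗ (no rhs in [9,10])
  i=10: ✗ (no rhs in [10,11])
  i=11: ✗ (no rhs in [11,12])
Positions where it holds: {0, 2, 3, 4, 7, 8} → 6.

6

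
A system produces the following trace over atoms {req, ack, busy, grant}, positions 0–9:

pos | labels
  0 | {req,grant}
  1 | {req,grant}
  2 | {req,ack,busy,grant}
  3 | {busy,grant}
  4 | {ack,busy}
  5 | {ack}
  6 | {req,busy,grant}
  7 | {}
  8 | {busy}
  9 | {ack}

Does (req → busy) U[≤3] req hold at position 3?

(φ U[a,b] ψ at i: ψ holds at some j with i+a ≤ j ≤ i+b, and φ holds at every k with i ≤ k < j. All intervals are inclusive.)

Need some j in [3,6] with req, and (req → busy) at every k in [3,j-1].
  j=3: req false.
  j=4: req false.
  j=5: req false.
  j=6: req holds; (req → busy) holds at every k in [3,5] → satisfied.

Holds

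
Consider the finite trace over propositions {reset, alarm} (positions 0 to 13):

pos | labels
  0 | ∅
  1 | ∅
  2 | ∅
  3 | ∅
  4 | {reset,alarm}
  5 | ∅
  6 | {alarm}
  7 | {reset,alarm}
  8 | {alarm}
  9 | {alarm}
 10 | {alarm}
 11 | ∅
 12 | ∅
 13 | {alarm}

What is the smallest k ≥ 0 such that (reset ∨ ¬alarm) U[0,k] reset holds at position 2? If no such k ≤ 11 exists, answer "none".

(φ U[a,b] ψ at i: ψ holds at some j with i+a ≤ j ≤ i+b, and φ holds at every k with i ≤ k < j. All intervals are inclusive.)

2

Need earliest j ≥ 2 with reset, and (reset ∨ ¬alarm) at every k in [2,j-1].
  j=2: rhs fails.
  j=3: rhs fails.
  j=4: rhs holds; lhs holds on [2,3]. k = 2.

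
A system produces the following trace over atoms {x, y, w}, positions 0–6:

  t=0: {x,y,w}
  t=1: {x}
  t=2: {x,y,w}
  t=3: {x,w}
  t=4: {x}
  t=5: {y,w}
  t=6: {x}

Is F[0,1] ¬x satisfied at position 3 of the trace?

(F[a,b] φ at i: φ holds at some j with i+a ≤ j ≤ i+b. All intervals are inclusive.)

Check ¬x at each j in [3,4]:
  j=3: false
  j=4: false
No position in the window satisfies it → formula fails.

False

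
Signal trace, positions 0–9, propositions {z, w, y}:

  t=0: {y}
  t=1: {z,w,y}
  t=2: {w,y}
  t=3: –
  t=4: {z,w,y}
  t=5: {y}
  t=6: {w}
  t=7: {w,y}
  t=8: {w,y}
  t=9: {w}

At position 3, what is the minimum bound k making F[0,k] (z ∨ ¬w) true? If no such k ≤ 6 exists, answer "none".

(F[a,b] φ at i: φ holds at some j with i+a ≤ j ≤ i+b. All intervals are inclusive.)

0

Scan j = 3,4,… for (z ∨ ¬w):
  j=3: holds
First hit at j=3, so smallest k = 3-3 = 0.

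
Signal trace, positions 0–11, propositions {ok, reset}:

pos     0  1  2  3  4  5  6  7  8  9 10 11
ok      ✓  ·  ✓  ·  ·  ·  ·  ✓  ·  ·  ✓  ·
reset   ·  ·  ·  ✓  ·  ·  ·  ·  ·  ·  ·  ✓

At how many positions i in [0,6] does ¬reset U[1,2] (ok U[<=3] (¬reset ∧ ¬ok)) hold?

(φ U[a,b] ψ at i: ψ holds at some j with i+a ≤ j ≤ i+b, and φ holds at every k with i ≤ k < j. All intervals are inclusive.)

Evaluate at each i in [0,6]:
  i=0: ✓ (rhs at j=1; lhs holds on [0,0])
  i=1: ✗ (no rhs in [2,3])
  i=2: ✗ (lhs fails at k=3 before rhs at j=4)
  i=3: ✗ (lhs fails at k=3 before rhs at j=4)
  i=4: ✓ (rhs at j=5; lhs holds on [4,4])
  i=5: ✓ (rhs at j=6; lhs holds on [5,5])
  i=6: ✓ (rhs at j=7; lhs holds on [6,6])
Positions where it holds: {0, 4, 5, 6} → 4.

4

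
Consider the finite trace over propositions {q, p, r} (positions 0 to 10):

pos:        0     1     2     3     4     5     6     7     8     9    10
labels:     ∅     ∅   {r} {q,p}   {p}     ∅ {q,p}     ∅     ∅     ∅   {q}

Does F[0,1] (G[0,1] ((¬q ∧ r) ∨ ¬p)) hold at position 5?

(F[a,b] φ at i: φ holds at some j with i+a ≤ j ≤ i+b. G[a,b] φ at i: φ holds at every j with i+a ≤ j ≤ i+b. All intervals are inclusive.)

No

Check G[0,1] ((¬q ∧ r) ∨ ¬p) at each j in [5,6]:
  j=5: fails at 6
  j=6: fails at 6
No position in the window satisfies it → formula fails.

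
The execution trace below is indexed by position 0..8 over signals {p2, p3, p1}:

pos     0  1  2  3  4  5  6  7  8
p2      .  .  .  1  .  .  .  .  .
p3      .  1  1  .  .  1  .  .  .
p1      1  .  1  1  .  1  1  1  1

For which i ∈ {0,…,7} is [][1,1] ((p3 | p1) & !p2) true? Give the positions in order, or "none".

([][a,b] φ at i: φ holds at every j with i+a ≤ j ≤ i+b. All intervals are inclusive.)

0, 1, 4, 5, 6, 7

Evaluate at each i in [0,7]:
  i=0: ✓ (all of [1,1])
  i=1: ✓ (all of [2,2])
  i=2: ✗ (fails at j=3)
  i=3: ✗ (fails at j=4)
  i=4: ✓ (all of [5,5])
  i=5: ✓ (all of [6,6])
  i=6: ✓ (all of [7,7])
  i=7: ✓ (all of [8,8])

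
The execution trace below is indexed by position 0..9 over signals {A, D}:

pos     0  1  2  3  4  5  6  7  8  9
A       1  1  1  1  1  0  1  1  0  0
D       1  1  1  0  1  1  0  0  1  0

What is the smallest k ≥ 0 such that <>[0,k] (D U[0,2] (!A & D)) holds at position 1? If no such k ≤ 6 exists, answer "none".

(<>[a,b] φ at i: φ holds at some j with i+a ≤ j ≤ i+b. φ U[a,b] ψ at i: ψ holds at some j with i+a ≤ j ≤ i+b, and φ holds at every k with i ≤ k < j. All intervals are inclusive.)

Scan j = 1,2,… for (D U[0,2] (!A & D)):
  j=1: fails
  j=2: fails
  j=3: fails
  j=4: holds
First hit at j=4, so smallest k = 4-1 = 3.

3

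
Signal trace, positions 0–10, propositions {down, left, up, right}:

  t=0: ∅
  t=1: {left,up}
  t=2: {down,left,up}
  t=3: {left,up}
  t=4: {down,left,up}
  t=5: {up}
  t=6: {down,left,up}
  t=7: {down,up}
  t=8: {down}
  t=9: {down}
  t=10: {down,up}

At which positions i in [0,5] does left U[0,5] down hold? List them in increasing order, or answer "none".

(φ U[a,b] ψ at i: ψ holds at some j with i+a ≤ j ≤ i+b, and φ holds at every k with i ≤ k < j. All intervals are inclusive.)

1, 2, 3, 4

Evaluate at each i in [0,5]:
  i=0: ✗ (lhs fails at k=0 before rhs at j=2)
  i=1: ✓ (rhs at j=2; lhs holds on [1,1])
  i=2: ✓ (rhs at j=2)
  i=3: ✓ (rhs at j=4; lhs holds on [3,3])
  i=4: ✓ (rhs at j=4)
  i=5: ✗ (lhs fails at k=5 before rhs at j=6)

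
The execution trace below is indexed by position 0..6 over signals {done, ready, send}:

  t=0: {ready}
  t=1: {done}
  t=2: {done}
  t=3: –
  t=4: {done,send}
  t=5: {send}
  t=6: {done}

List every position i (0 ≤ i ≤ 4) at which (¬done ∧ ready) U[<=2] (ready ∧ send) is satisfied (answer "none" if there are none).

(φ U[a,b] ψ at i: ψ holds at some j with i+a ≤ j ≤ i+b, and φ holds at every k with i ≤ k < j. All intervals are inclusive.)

none

Evaluate at each i in [0,4]:
  i=0: ✗ (no rhs in [0,2])
  i=1: ✗ (no rhs in [1,3])
  i=2: ✗ (no rhs in [2,4])
  i=3: ✗ (no rhs in [3,5])
  i=4: ✗ (no rhs in [4,6])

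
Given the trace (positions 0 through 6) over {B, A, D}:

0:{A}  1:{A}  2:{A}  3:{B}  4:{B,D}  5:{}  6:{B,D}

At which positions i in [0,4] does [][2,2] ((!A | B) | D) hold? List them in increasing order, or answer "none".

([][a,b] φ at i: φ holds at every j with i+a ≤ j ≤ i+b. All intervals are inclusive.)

Evaluate at each i in [0,4]:
  i=0: ✗ (fails at j=2)
  i=1: ✓ (all of [3,3])
  i=2: ✓ (all of [4,4])
  i=3: ✓ (all of [5,5])
  i=4: ✓ (all of [6,6])

1, 2, 3, 4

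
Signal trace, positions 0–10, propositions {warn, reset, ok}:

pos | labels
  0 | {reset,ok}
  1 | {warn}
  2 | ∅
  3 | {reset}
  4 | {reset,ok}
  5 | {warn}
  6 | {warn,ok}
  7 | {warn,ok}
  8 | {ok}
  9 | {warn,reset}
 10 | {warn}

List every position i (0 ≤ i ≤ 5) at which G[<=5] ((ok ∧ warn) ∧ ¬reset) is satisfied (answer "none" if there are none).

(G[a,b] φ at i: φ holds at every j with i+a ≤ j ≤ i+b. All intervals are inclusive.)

none

Evaluate at each i in [0,5]:
  i=0: ✗ (fails at j=0)
  i=1: ✗ (fails at j=1)
  i=2: ✗ (fails at j=2)
  i=3: ✗ (fails at j=3)
  i=4: ✗ (fails at j=4)
  i=5: ✗ (fails at j=5)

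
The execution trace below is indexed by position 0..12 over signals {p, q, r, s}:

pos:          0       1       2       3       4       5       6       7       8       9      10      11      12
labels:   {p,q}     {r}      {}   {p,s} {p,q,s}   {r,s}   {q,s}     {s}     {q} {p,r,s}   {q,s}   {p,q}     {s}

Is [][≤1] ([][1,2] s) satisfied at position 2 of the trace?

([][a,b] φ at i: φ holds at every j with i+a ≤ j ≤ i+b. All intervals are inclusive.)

True

Check [][1,2] s at every j in [2,3]:
  j=2: holds on [3,4]
  j=3: holds on [4,5]
All positions satisfy it → formula holds.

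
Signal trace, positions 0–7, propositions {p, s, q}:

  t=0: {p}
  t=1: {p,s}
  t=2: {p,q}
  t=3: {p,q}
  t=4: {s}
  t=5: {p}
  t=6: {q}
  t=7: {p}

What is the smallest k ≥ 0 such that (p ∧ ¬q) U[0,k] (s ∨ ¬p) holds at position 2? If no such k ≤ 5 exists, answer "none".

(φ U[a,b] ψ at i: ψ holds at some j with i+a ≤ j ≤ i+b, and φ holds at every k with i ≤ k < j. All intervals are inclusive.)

none

Need earliest j ≥ 2 with (s ∨ ¬p), and (p ∧ ¬q) at every k in [2,j-1].
  j=2: rhs fails.
  j=3: rhs fails.
  j=4: rhs holds but lhs fails at k=2.
  j=5: rhs fails.
  j=6: rhs holds but lhs fails at k=2.
  j=7: rhs fails.
No witness within the range → none.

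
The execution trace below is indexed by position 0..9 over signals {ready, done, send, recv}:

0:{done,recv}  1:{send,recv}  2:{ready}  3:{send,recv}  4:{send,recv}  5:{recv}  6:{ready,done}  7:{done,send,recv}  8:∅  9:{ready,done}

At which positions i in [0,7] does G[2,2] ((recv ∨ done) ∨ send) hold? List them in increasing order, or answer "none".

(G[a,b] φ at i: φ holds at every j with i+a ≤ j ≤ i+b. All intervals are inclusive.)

Evaluate at each i in [0,7]:
  i=0: ✗ (fails at j=2)
  i=1: ✓ (all of [3,3])
  i=2: ✓ (all of [4,4])
  i=3: ✓ (all of [5,5])
  i=4: ✓ (all of [6,6])
  i=5: ✓ (all of [7,7])
  i=6: ✗ (fails at j=8)
  i=7: ✓ (all of [9,9])

1, 2, 3, 4, 5, 7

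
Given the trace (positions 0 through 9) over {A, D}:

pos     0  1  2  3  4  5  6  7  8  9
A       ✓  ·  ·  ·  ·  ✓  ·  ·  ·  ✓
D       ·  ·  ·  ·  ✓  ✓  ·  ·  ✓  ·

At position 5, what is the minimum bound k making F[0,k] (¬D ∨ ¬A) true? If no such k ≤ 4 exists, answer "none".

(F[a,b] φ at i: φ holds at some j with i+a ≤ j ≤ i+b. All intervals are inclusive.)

1

Scan j = 5,6,… for (¬D ∨ ¬A):
  j=5: fails
  j=6: holds
First hit at j=6, so smallest k = 6-5 = 1.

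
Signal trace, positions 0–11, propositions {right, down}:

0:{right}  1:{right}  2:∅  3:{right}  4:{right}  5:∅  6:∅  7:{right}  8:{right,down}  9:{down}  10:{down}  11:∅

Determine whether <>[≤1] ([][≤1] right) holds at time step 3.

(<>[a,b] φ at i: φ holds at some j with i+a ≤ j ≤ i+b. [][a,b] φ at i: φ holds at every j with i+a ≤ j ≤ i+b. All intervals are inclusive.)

Check [][≤1] right at each j in [3,4]:
  j=3: holds on [3,4]
  j=4: fails at 5
Found at j=3 → formula holds.

Yes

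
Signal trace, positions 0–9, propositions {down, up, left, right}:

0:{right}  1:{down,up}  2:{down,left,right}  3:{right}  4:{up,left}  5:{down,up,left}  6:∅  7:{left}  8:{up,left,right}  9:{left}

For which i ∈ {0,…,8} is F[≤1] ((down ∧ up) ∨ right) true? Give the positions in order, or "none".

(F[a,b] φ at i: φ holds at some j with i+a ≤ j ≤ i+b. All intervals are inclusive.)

0, 1, 2, 3, 4, 5, 7, 8

Evaluate at each i in [0,8]:
  i=0: ✓ (witness j=0)
  i=1: ✓ (witness j=1)
  i=2: ✓ (witness j=2)
  i=3: ✓ (witness j=3)
  i=4: ✓ (witness j=5)
  i=5: ✓ (witness j=5)
  i=6: ✗ (none in [6,7])
  i=7: ✓ (witness j=8)
  i=8: ✓ (witness j=8)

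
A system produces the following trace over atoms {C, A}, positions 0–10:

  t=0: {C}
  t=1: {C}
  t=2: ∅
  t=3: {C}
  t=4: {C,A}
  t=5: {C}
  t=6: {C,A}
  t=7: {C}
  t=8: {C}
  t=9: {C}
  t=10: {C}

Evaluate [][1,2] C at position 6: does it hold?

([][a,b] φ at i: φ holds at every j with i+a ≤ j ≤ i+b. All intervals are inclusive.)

Check C at every j in [7,8]:
  j=7: true
  j=8: true
All positions satisfy it → formula holds.

True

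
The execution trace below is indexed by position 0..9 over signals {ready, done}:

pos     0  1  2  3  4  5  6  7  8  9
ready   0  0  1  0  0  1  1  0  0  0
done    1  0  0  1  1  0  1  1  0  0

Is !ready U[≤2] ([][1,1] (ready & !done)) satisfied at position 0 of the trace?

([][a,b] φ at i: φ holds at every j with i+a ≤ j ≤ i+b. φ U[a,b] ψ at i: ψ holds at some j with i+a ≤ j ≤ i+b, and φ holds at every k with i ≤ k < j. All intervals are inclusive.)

Need some j in [0,2] with [][1,1] (ready & !done), and !ready at every k in [0,j-1].
  j=0: [][1,1] (ready & !done) — fails at 1.
  j=1: [][1,1] (ready & !done) holds; !ready holds at every k in [0,0] → satisfied.

Yes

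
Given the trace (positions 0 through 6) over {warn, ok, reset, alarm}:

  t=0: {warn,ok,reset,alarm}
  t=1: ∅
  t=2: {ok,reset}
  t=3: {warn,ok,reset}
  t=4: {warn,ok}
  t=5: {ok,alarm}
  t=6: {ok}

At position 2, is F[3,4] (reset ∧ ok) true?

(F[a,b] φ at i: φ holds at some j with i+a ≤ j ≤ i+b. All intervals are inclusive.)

Does not hold

Check (reset ∧ ok) at each j in [5,6]:
  j=5: false
  j=6: false
No position in the window satisfies it → formula fails.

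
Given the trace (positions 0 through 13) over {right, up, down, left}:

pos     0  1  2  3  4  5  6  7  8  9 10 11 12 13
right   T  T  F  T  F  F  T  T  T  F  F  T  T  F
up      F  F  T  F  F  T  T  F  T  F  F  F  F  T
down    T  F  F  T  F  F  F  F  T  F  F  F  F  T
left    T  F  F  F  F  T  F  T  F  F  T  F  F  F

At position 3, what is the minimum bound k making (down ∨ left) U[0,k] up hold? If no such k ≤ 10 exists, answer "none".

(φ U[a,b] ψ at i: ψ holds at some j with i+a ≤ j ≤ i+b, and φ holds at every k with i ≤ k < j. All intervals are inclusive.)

Need earliest j ≥ 3 with up, and (down ∨ left) at every k in [3,j-1].
  j=3: rhs fails.
  j=4: rhs fails.
  j=5: rhs holds but lhs fails at k=4.
  j=6: rhs holds but lhs fails at k=4.
  j=7: rhs fails.
  j=8: rhs holds but lhs fails at k=4.
  j=9: rhs fails.
  j=10: rhs fails.
  j=11: rhs fails.
  j=12: rhs fails.
  j=13: rhs holds but lhs fails at k=4.
No witness within the range → none.

none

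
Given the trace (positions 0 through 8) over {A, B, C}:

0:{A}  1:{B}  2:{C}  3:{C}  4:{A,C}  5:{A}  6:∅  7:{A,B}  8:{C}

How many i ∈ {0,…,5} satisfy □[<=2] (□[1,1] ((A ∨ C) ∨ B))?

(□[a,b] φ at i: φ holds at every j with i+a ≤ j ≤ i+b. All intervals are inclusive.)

Evaluate at each i in [0,5]:
  i=0: ✓ (all of [0,2])
  i=1: ✓ (all of [1,3])
  i=2: ✓ (all of [2,4])
  i=3: ✗ (fails at j=5)
  i=4: ✗ (fails at j=5)
  i=5: ✗ (fails at j=5)
Positions where it holds: {0, 1, 2} → 3.

3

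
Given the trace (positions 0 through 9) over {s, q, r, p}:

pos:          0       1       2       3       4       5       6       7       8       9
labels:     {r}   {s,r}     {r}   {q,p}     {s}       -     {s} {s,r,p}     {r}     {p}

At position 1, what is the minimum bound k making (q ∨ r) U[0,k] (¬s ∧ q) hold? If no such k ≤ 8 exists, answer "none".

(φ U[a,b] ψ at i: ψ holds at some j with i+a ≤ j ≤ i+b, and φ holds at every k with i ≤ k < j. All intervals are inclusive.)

2

Need earliest j ≥ 1 with (¬s ∧ q), and (q ∨ r) at every k in [1,j-1].
  j=1: rhs fails.
  j=2: rhs fails.
  j=3: rhs holds; lhs holds on [1,2]. k = 2.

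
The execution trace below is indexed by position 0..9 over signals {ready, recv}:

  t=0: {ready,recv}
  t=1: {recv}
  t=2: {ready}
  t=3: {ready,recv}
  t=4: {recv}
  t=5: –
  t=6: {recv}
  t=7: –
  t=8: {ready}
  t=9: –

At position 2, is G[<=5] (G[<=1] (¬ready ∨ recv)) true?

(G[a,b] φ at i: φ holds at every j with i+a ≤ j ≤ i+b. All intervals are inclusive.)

No

Check G[<=1] (¬ready ∨ recv) at every j in [2,7]:
  j=2: fails at 2
  j=3: holds on [3,4]
  j=4: holds on [4,5]
  j=5: holds on [5,6]
  j=6: holds on [6,7]
  j=7: fails at 8
Fails at j=2 → formula fails.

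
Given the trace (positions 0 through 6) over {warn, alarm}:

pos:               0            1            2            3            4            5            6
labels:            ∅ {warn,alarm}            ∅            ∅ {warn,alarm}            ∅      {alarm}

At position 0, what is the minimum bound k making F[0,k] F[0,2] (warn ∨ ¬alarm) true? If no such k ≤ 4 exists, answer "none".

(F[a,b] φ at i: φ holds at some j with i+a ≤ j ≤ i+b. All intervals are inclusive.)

0

Scan j = 0,1,… for F[0,2] (warn ∨ ¬alarm):
  j=0: holds
First hit at j=0, so smallest k = 0-0 = 0.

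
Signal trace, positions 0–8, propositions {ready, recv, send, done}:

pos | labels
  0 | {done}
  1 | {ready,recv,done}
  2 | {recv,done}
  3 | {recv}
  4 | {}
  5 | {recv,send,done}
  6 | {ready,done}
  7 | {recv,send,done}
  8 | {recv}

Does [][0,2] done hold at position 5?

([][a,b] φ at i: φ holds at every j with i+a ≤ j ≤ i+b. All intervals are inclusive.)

Yes

Check done at every j in [5,7]:
  j=5: true
  j=6: true
  j=7: true
All positions satisfy it → formula holds.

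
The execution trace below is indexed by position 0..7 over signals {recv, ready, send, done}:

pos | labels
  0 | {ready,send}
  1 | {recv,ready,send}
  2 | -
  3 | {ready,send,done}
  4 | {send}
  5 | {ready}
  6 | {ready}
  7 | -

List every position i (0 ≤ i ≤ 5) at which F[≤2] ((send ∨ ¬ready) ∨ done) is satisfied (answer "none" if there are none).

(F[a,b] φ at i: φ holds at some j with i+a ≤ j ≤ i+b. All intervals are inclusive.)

0, 1, 2, 3, 4, 5

Evaluate at each i in [0,5]:
  i=0: ✓ (witness j=0)
  i=1: ✓ (witness j=1)
  i=2: ✓ (witness j=2)
  i=3: ✓ (witness j=3)
  i=4: ✓ (witness j=4)
  i=5: ✓ (witness j=7)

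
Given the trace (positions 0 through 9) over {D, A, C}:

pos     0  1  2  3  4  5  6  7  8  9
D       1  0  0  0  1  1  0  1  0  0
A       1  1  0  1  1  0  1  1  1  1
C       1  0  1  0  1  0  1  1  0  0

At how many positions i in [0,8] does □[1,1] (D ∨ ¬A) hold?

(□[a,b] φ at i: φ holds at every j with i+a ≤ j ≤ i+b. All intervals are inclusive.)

4

Evaluate at each i in [0,8]:
  i=0: ✗ (fails at j=1)
  i=1: ✓ (all of [2,2])
  i=2: ✗ (fails at j=3)
  i=3: ✓ (all of [4,4])
  i=4: ✓ (all of [5,5])
  i=5: ✗ (fails at j=6)
  i=6: ✓ (all of [7,7])
  i=7: ✗ (fails at j=8)
  i=8: ✗ (fails at j=9)
Positions where it holds: {1, 3, 4, 6} → 4.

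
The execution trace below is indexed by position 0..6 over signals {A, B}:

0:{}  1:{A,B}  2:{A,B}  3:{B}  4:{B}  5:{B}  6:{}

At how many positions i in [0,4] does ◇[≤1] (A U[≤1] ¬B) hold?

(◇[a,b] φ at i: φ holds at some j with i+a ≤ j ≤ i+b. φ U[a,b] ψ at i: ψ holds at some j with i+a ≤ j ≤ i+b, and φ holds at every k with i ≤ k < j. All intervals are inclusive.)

Evaluate at each i in [0,4]:
  i=0: ✓ (witness j=0)
  i=1: ✗ (none in [1,2])
  i=2: ✗ (none in [2,3])
  i=3: ✗ (none in [3,4])
  i=4: ✗ (none in [4,5])
Positions where it holds: {0} → 1.

1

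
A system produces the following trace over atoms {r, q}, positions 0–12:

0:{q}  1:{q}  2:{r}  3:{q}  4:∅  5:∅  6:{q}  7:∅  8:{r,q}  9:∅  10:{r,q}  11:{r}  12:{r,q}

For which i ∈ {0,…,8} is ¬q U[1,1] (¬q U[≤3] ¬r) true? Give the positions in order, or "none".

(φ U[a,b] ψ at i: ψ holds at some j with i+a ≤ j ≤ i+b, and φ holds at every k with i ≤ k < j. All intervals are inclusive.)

2, 4, 5

Evaluate at each i in [0,8]:
  i=0: ✗ (lhs fails at k=0 before rhs at j=1)
  i=1: ✗ (lhs fails at k=1 before rhs at j=2)
  i=2: ✓ (rhs at j=3; lhs holds on [2,2])
  i=3: ✗ (lhs fails at k=3 before rhs at j=4)
  i=4: ✓ (rhs at j=5; lhs holds on [4,4])
  i=5: ✓ (rhs at j=6; lhs holds on [5,5])
  i=6: ✗ (lhs fails at k=6 before rhs at j=7)
  i=7: ✗ (no rhs in [8,8])
  i=8: ✗ (lhs fails at k=8 before rhs at j=9)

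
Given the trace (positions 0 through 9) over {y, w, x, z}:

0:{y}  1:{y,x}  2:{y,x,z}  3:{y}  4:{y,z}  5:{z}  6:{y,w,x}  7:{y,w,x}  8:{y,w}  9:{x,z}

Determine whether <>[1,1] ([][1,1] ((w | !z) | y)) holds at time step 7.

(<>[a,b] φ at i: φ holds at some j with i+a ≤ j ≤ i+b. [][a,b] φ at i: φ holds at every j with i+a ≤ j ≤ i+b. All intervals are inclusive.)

Check [][1,1] ((w | !z) | y) at each j in [8,8]:
  j=8: fails at 9
No position in the window satisfies it → formula fails.

No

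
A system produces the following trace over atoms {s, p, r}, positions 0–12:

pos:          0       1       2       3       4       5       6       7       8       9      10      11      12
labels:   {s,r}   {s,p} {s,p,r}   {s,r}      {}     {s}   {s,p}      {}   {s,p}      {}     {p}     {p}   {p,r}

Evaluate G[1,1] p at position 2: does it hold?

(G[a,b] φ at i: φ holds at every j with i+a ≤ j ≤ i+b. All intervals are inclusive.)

Does not hold

Check p at every j in [3,3]:
  j=3: false
Fails at j=3 → formula fails.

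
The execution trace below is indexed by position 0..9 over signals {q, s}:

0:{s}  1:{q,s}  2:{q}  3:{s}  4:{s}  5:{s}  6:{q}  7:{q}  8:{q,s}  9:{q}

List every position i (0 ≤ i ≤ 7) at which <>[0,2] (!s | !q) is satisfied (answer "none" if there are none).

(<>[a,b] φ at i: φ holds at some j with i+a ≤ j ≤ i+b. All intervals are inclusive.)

Evaluate at each i in [0,7]:
  i=0: ✓ (witness j=0)
  i=1: ✓ (witness j=2)
  i=2: ✓ (witness j=2)
  i=3: ✓ (witness j=3)
  i=4: ✓ (witness j=4)
  i=5: ✓ (witness j=5)
  i=6: ✓ (witness j=6)
  i=7: ✓ (witness j=7)

0, 1, 2, 3, 4, 5, 6, 7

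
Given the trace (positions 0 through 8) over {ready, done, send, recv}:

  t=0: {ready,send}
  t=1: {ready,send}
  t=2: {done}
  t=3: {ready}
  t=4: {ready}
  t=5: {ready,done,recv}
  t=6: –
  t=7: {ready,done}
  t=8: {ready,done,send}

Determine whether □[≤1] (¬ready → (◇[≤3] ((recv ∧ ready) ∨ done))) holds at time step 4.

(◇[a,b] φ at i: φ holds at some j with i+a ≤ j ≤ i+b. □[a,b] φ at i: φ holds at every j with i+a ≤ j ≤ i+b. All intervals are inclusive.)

Check (¬ready → (◇[≤3] ((recv ∧ ready) ∨ done))) at every j in [4,5]:
  j=4: antecedent false → ✓
  j=5: antecedent false → ✓
All positions satisfy it → formula holds.

True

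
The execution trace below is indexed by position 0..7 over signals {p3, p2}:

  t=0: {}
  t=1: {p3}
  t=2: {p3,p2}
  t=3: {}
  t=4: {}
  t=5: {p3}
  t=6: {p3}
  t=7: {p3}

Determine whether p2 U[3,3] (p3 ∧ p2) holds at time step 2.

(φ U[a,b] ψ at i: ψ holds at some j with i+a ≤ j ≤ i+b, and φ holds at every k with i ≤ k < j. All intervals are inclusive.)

Need some j in [5,5] with (p3 ∧ p2), and p2 at every k in [2,j-1].
  j=5: (p3 ∧ p2) false.
No j in the window works → until fails.

Does not hold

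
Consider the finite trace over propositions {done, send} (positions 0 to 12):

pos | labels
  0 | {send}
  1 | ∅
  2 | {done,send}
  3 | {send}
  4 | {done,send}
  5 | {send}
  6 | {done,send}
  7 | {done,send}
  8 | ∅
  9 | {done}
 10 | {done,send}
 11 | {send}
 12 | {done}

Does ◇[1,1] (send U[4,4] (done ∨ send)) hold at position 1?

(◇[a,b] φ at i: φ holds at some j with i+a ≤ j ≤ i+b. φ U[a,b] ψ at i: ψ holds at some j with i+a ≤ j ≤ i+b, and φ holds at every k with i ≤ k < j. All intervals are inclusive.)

Check (send U[4,4] (done ∨ send)) at each j in [2,2]:
  j=2: holds
Found at j=2 → formula holds.

True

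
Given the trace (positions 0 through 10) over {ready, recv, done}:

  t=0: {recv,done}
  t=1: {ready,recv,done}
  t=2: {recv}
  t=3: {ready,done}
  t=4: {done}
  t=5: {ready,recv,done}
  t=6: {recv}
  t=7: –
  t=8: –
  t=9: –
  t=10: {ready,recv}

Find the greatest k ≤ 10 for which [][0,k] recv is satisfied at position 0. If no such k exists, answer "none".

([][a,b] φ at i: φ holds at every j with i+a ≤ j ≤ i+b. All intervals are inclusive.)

recv must hold from j=0 onward; find where it first fails.
  j=0: holds
  j=1: holds
  j=2: holds
  j=3: fails
Holds on [0,2], so largest k = 2.

2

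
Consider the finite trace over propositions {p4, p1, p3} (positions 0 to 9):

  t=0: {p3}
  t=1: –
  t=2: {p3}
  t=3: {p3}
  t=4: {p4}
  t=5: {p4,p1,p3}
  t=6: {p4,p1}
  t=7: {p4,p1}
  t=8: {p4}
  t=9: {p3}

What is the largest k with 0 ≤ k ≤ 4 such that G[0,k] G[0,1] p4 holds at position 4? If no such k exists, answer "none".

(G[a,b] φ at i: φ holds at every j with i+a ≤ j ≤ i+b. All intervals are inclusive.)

3

G[0,1] p4 must hold from j=4 onward; find where it first fails.
  j=4: holds
  j=5: holds
  j=6: holds
  j=7: holds
  j=8: fails
Holds on [4,7], so largest k = 3.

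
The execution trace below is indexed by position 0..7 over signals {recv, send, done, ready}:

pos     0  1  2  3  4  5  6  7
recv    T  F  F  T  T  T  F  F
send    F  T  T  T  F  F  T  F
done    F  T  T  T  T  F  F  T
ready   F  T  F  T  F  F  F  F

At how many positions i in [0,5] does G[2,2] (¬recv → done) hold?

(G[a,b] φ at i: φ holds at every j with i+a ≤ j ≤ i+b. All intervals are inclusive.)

Evaluate at each i in [0,5]:
  i=0: ✓ (all of [2,2])
  i=1: ✓ (all of [3,3])
  i=2: ✓ (all of [4,4])
  i=3: ✓ (all of [5,5])
  i=4: ✗ (fails at j=6)
  i=5: ✓ (all of [7,7])
Positions where it holds: {0, 1, 2, 3, 5} → 5.

5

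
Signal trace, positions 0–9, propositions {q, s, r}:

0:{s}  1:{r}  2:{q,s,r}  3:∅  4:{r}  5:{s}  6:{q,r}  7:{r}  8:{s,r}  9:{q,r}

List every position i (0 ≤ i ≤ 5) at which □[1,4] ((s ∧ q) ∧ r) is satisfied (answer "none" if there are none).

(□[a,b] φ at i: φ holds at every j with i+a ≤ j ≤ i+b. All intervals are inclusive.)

none

Evaluate at each i in [0,5]:
  i=0: ✗ (fails at j=1)
  i=1: ✗ (fails at j=3)
  i=2: ✗ (fails at j=3)
  i=3: ✗ (fails at j=4)
  i=4: ✗ (fails at j=5)
  i=5: ✗ (fails at j=6)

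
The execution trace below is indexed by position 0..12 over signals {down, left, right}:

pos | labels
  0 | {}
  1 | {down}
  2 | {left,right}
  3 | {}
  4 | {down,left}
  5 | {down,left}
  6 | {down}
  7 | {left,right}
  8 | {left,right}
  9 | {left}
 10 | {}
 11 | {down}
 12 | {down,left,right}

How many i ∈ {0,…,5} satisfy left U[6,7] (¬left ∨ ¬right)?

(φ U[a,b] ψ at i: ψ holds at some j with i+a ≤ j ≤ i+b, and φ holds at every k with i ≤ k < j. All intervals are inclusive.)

Evaluate at each i in [0,5]:
  i=0: ✗ (lhs fails at k=0 before rhs at j=6)
  i=1: ✗ (no rhs in [7,8])
  i=2: ✗ (lhs fails at k=3 before rhs at j=9)
  i=3: ✗ (lhs fails at k=3 before rhs at j=9)
  i=4: ✗ (lhs fails at k=6 before rhs at j=10)
  i=5: ✗ (lhs fails at k=6 before rhs at j=11)
Positions where it holds: {} → 0.

0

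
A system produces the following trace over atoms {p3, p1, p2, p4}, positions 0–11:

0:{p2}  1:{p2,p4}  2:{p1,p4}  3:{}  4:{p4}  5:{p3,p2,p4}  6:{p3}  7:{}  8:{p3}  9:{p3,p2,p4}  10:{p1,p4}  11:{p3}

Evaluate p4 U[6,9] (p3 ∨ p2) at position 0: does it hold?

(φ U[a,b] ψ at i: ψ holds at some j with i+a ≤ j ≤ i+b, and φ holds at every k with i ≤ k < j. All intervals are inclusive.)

Does not hold

Need some j in [6,9] with (p3 ∨ p2), and p4 at every k in [0,j-1].
  j=6: (p3 ∨ p2) holds, but p4 fails at k=0 → not this j.
  j=7: (p3 ∨ p2) false.
  j=8: (p3 ∨ p2) holds, but p4 fails at k=0 → not this j.
  j=9: (p3 ∨ p2) holds, but p4 fails at k=0 → not this j.
No j in the window works → until fails.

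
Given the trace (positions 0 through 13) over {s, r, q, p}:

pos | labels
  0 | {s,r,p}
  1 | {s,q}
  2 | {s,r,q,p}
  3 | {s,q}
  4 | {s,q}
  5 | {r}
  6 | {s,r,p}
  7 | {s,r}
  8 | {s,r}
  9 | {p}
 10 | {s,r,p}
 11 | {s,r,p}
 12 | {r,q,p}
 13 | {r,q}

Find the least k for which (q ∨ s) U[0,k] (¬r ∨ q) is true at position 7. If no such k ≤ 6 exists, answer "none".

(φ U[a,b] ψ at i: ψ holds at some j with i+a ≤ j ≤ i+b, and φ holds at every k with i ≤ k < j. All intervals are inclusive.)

2

Need earliest j ≥ 7 with (¬r ∨ q), and (q ∨ s) at every k in [7,j-1].
  j=7: rhs fails.
  j=8: rhs fails.
  j=9: rhs holds; lhs holds on [7,8]. k = 2.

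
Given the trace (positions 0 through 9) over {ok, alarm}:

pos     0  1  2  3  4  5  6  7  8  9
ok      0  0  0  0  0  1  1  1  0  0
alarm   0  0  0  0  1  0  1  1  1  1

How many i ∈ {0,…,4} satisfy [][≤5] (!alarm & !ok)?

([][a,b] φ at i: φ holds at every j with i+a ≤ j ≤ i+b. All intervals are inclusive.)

Evaluate at each i in [0,4]:
  i=0: ✗ (fails at j=4)
  i=1: ✗ (fails at j=4)
  i=2: ✗ (fails at j=4)
  i=3: ✗ (fails at j=4)
  i=4: ✗ (fails at j=4)
Positions where it holds: {} → 0.

0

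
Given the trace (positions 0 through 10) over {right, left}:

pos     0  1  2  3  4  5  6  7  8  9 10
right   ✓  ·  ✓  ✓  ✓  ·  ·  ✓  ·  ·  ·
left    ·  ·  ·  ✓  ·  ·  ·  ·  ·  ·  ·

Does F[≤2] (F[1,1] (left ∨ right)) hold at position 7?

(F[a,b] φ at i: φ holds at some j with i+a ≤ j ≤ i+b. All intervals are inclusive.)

False

Check F[1,1] (left ∨ right) at each j in [7,9]:
  j=7: fails (none in [8,8])
  j=8: fails (none in [9,9])
  j=9: fails (none in [10,10])
No position in the window satisfies it → formula fails.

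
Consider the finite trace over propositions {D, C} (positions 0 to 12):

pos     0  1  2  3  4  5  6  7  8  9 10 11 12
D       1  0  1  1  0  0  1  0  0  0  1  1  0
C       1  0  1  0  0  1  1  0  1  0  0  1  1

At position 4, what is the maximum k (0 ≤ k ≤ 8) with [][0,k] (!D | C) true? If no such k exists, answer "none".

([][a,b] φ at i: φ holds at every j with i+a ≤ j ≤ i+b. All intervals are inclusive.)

5

(!D | C) must hold from j=4 onward; find where it first fails.
  j=4: holds
  j=5: holds
  j=6: holds
  j=7: holds
  j=8: holds
  j=9: holds
  j=10: fails
Holds on [4,9], so largest k = 5.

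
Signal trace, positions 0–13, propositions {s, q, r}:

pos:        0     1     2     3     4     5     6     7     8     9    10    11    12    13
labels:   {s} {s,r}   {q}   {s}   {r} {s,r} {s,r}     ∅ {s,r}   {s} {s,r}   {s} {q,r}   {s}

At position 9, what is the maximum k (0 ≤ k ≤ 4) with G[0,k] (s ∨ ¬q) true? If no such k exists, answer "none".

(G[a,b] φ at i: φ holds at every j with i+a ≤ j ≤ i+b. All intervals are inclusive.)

(s ∨ ¬q) must hold from j=9 onward; find where it first fails.
  j=9: holds
  j=10: holds
  j=11: holds
  j=12: fails
Holds on [9,11], so largest k = 2.

2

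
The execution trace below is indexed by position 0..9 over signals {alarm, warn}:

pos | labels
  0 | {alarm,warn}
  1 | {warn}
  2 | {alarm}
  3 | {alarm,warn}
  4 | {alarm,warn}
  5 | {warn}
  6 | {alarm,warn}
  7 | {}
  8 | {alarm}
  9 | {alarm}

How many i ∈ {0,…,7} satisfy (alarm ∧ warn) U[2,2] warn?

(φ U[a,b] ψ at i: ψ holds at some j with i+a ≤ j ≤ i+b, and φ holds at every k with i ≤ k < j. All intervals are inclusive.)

Evaluate at each i in [0,7]:
  i=0: ✗ (no rhs in [2,2])
  i=1: ✗ (lhs fails at k=1 before rhs at j=3)
  i=2: ✗ (lhs fails at k=2 before rhs at j=4)
  i=3: ✓ (rhs at j=5; lhs holds on [3,4])
  i=4: ✗ (lhs fails at k=5 before rhs at j=6)
  i=5: ✗ (no rhs in [7,7])
  i=6: ✗ (no rhs in [8,8])
  i=7: ✗ (no rhs in [9,9])
Positions where it holds: {3} → 1.

1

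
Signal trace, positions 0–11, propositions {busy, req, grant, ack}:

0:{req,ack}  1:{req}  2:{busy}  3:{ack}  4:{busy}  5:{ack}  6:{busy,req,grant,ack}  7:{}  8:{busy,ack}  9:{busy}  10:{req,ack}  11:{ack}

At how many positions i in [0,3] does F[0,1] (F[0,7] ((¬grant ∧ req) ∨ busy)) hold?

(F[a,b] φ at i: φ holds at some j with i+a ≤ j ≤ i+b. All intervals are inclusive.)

Evaluate at each i in [0,3]:
  i=0: ✓ (witness j=0)
  i=1: ✓ (witness j=1)
  i=2: ✓ (witness j=2)
  i=3: ✓ (witness j=3)
Positions where it holds: {0, 1, 2, 3} → 4.

4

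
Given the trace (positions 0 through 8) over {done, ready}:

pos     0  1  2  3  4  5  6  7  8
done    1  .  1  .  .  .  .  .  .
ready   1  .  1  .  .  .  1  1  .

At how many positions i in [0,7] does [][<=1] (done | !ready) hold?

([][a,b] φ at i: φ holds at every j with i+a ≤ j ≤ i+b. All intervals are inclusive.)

5

Evaluate at each i in [0,7]:
  i=0: ✓ (all of [0,1])
  i=1: ✓ (all of [1,2])
  i=2: ✓ (all of [2,3])
  i=3: ✓ (all of [3,4])
  i=4: ✓ (all of [4,5])
  i=5: ✗ (fails at j=6)
  i=6: ✗ (fails at j=6)
  i=7: ✗ (fails at j=7)
Positions where it holds: {0, 1, 2, 3, 4} → 5.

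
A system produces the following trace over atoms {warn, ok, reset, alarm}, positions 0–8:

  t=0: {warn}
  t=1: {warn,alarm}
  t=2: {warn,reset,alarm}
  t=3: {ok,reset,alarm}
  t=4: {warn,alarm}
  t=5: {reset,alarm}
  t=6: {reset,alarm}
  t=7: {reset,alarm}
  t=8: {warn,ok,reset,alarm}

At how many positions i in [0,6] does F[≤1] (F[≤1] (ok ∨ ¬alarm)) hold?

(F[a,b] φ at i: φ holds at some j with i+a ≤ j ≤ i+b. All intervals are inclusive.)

Evaluate at each i in [0,6]:
  i=0: ✓ (witness j=0)
  i=1: ✓ (witness j=2)
  i=2: ✓ (witness j=2)
  i=3: ✓ (witness j=3)
  i=4: ✗ (none in [4,5])
  i=5: ✗ (none in [5,6])
  i=6: ✓ (witness j=7)
Positions where it holds: {0, 1, 2, 3, 6} → 5.

5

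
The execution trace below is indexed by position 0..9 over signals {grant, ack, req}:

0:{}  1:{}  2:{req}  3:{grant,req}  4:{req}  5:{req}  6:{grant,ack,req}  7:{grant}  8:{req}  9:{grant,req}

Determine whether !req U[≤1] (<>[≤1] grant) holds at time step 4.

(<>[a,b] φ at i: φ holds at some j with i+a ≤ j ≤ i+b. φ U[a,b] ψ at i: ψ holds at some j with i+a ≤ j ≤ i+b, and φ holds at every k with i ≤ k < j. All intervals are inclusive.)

Does not hold

Need some j in [4,5] with <>[≤1] grant, and !req at every k in [4,j-1].
  j=4: <>[≤1] grant — fails (none in [4,5]).
  j=5: <>[≤1] grant holds, but !req fails at k=4 → not this j.
No j in the window works → until fails.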